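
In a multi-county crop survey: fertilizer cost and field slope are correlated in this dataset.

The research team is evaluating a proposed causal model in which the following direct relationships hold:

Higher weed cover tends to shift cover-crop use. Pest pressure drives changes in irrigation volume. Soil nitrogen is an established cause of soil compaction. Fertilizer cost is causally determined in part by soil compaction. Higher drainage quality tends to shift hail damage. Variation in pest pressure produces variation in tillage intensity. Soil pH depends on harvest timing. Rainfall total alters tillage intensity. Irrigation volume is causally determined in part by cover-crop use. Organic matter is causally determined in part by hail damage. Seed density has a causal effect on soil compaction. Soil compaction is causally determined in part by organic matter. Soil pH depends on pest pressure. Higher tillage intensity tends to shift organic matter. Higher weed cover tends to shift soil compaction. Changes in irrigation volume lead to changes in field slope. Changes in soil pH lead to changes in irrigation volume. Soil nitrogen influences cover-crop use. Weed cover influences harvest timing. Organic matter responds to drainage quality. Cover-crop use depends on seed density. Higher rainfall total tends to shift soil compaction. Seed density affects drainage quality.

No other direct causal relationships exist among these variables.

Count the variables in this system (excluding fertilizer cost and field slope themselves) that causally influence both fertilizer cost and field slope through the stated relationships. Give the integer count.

4

The common causes are: pest pressure (to fertilizer cost via pest pressure → tillage intensity → organic matter → soil compaction → fertilizer cost; to field slope via pest pressure → irrigation volume → field slope); seed density (to fertilizer cost via seed density → soil compaction → fertilizer cost; to field slope via seed density → cover-crop use → irrigation volume → field slope); soil nitrogen (to fertilizer cost via soil nitrogen → soil compaction → fertilizer cost; to field slope via soil nitrogen → cover-crop use → irrigation volume → field slope); weed cover (to fertilizer cost via weed cover → soil compaction → fertilizer cost; to field slope via weed cover → cover-crop use → irrigation volume → field slope).
Every other variable lacks a causal path to at least one of fertilizer cost and field slope.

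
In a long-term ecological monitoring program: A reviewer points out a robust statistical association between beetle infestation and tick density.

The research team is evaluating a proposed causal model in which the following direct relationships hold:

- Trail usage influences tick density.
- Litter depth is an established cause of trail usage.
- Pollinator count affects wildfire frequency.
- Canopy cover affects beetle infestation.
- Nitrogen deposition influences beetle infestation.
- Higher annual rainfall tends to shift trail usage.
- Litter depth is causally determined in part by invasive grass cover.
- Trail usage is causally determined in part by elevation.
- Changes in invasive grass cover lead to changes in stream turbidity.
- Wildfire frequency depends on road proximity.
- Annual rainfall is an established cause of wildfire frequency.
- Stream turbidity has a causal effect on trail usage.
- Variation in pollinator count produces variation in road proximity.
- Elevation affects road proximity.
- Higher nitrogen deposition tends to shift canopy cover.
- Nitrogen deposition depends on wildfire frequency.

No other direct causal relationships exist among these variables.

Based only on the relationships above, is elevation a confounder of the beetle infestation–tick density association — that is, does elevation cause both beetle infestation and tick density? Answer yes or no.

yes

Elevation has a causal path to beetle infestation (elevation → road proximity → wildfire frequency → nitrogen deposition → beetle infestation) and to tick density (elevation → trail usage → tick density), so it is a common cause of both — a confounder.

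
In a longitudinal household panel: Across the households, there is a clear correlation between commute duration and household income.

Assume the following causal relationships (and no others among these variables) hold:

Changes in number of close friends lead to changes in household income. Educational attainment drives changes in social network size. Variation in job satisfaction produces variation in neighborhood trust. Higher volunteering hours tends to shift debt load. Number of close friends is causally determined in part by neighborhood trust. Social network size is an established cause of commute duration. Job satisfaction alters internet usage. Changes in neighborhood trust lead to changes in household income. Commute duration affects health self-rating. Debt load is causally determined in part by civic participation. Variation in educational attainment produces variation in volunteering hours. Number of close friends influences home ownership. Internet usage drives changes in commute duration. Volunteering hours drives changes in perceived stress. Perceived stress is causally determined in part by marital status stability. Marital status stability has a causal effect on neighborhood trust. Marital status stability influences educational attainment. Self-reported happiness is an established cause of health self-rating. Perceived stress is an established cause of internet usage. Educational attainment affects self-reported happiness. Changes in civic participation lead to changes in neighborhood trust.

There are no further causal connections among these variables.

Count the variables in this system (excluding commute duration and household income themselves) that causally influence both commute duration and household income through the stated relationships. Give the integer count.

2

The common causes are: job satisfaction (to commute duration via job satisfaction → internet usage → commute duration; to household income via job satisfaction → neighborhood trust → household income); marital status stability (to commute duration via marital status stability → perceived stress → internet usage → commute duration; to household income via marital status stability → neighborhood trust → household income).
Every other variable lacks a causal path to at least one of commute duration and household income.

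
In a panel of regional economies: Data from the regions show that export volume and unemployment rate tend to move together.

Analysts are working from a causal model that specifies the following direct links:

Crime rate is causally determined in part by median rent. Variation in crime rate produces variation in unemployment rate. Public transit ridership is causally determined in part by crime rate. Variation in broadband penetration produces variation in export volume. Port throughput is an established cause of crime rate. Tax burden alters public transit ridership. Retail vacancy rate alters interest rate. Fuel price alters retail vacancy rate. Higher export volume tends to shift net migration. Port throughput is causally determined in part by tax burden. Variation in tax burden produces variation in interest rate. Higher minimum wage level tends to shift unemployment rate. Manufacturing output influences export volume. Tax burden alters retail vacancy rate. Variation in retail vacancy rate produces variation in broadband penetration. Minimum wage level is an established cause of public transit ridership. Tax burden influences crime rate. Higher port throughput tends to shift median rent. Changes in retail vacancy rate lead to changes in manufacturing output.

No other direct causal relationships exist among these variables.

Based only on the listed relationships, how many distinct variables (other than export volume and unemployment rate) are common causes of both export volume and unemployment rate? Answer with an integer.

The common causes are: tax burden (to export volume via tax burden → retail vacancy rate → manufacturing output → export volume; to unemployment rate via tax burden → crime rate → unemployment rate).
Every other variable lacks a causal path to at least one of export volume and unemployment rate.

1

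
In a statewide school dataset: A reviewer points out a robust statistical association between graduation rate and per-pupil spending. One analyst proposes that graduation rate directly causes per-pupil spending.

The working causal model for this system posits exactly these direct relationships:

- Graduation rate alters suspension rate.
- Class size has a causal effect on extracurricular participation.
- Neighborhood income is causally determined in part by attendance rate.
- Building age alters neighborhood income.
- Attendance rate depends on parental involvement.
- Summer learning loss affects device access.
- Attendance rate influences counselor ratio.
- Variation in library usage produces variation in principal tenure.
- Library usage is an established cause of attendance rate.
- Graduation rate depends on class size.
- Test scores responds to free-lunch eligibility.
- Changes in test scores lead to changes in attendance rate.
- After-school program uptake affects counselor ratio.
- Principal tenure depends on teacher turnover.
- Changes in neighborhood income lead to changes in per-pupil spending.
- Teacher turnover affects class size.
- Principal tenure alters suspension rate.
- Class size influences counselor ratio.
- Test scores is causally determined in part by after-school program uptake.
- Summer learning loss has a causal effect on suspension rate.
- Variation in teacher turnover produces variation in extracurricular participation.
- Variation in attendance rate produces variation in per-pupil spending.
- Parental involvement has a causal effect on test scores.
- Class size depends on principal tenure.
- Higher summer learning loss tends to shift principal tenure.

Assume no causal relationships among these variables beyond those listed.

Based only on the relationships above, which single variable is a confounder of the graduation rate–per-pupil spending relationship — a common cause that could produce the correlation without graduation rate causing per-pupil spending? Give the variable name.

Library usage has a causal path to graduation rate (library usage → principal tenure → class size → graduation rate) and a separate causal path to per-pupil spending (library usage → attendance rate → per-pupil spending), so it is a common cause of both.
No stated relationship gives graduation rate a causal route to per-pupil spending, so the correlation is explained by the shared upstream cause rather than a direct effect.

library usage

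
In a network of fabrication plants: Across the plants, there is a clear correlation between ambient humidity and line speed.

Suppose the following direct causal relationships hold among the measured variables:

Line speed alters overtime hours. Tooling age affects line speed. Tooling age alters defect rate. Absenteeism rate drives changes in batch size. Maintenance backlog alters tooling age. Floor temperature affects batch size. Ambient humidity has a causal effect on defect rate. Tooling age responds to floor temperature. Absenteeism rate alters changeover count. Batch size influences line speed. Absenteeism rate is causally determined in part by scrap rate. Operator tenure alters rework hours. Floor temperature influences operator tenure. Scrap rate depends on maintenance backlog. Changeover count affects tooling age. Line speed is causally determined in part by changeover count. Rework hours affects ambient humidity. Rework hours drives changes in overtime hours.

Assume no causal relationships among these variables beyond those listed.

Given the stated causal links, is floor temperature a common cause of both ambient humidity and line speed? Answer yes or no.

yes

Floor temperature has a causal path to ambient humidity (floor temperature → operator tenure → rework hours → ambient humidity) and to line speed (floor temperature → batch size → line speed), so it is a common cause of both — a confounder.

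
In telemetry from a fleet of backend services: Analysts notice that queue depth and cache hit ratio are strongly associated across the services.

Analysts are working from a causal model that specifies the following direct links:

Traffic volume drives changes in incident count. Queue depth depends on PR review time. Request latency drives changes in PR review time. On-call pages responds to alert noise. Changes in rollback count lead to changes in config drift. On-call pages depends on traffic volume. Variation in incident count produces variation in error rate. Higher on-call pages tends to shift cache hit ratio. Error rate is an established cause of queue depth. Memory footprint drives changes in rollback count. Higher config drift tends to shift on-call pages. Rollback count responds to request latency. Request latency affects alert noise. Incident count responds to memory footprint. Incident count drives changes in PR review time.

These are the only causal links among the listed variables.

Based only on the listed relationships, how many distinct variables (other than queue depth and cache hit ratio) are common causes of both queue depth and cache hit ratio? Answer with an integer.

3

The common causes are: memory footprint (to queue depth via memory footprint → incident count → PR review time → queue depth; to cache hit ratio via memory footprint → rollback count → config drift → on-call pages → cache hit ratio); request latency (to queue depth via request latency → PR review time → queue depth; to cache hit ratio via request latency → alert noise → on-call pages → cache hit ratio); traffic volume (to queue depth via traffic volume → incident count → PR review time → queue depth; to cache hit ratio via traffic volume → on-call pages → cache hit ratio).
Every other variable lacks a causal path to at least one of queue depth and cache hit ratio.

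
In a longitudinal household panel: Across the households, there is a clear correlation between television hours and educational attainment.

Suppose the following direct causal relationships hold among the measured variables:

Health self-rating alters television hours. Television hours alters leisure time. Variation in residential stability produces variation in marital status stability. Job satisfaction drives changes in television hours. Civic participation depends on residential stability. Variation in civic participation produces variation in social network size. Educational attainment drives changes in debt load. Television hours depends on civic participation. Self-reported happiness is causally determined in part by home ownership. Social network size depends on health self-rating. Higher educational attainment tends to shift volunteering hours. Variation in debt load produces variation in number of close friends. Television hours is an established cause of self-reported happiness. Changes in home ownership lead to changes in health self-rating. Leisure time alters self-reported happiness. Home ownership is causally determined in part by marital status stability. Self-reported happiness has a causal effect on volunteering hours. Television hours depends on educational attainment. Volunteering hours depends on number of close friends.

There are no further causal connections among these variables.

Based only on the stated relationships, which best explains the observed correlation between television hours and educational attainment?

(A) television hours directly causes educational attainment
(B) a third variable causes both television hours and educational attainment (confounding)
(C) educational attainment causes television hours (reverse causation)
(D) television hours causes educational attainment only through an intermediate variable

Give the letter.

C

The stated link runs educational attainment → television hours; television hours has no causal path to educational attainment. No variable causes both, so confounding is ruled out. The correlation reflects reverse causation.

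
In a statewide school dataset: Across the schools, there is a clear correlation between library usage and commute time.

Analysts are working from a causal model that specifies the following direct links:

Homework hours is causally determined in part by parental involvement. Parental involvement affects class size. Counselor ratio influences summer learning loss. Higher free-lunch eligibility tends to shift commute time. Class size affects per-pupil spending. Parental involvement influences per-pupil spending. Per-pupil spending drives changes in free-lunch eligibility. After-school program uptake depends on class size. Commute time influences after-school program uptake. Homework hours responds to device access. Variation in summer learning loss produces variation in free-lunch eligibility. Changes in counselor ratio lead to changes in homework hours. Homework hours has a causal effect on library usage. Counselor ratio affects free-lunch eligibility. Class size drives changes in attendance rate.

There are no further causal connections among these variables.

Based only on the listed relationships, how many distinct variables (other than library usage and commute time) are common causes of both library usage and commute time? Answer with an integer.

The common causes are: counselor ratio (to library usage via counselor ratio → homework hours → library usage; to commute time via counselor ratio → free-lunch eligibility → commute time); parental involvement (to library usage via parental involvement → homework hours → library usage; to commute time via parental involvement → per-pupil spending → free-lunch eligibility → commute time).
Every other variable lacks a causal path to at least one of library usage and commute time.

2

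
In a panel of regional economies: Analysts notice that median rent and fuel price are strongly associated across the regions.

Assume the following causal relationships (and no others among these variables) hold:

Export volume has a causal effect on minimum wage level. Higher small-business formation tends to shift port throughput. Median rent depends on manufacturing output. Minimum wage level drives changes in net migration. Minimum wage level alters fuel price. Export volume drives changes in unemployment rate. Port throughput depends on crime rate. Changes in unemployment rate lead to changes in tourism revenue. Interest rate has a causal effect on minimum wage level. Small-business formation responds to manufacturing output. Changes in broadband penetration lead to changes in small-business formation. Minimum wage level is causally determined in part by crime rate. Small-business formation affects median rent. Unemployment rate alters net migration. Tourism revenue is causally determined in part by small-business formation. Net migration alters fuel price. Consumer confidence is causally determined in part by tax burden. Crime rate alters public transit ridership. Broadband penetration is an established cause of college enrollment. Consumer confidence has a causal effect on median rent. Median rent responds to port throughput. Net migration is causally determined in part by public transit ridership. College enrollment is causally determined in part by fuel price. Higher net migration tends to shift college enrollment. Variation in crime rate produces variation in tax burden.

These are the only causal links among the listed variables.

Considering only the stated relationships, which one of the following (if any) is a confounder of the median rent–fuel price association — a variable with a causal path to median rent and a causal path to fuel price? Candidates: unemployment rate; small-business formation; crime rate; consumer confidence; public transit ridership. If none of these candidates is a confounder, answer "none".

Crime rate causes median rent (crime rate → port throughput → median rent) and also causes fuel price (crime rate → minimum wage level → fuel price); it is a common cause of both.
Each of the other candidates lacks a causal path to at least one of median rent and fuel price, so they do not confound the relationship.

crime rate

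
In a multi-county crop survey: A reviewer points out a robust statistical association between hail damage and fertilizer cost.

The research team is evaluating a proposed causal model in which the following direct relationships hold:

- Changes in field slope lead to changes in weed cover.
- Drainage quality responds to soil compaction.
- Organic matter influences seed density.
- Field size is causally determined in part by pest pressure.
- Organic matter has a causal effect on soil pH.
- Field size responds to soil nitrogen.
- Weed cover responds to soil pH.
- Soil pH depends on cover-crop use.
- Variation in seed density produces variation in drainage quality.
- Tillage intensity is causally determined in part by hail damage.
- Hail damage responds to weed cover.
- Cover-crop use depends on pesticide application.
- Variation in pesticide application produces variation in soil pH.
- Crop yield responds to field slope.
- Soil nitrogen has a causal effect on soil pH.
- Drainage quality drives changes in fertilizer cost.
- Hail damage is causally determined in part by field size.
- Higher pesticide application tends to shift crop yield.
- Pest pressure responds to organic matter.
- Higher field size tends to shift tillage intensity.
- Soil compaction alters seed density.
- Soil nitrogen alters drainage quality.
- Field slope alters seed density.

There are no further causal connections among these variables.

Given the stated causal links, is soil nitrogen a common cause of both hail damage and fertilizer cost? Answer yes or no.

yes

Soil nitrogen has a causal path to hail damage (soil nitrogen → field size → hail damage) and to fertilizer cost (soil nitrogen → drainage quality → fertilizer cost), so it is a common cause of both — a confounder.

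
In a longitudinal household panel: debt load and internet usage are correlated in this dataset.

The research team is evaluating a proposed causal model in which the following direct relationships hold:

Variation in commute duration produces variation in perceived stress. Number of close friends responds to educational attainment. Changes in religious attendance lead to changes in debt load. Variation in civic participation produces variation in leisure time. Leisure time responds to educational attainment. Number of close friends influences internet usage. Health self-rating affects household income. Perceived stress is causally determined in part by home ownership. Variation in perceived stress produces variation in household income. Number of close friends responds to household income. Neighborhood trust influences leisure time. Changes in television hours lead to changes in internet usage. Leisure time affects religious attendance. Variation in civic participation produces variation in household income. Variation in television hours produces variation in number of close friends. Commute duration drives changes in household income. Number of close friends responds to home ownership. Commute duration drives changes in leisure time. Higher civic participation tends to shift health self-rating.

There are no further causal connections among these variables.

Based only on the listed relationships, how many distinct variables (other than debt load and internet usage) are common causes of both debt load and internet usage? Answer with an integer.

The common causes are: civic participation (to debt load via civic participation → leisure time → religious attendance → debt load; to internet usage via civic participation → household income → number of close friends → internet usage); commute duration (to debt load via commute duration → leisure time → religious attendance → debt load; to internet usage via commute duration → household income → number of close friends → internet usage); educational attainment (to debt load via educational attainment → leisure time → religious attendance → debt load; to internet usage via educational attainment → number of close friends → internet usage).
Every other variable lacks a causal path to at least one of debt load and internet usage.

3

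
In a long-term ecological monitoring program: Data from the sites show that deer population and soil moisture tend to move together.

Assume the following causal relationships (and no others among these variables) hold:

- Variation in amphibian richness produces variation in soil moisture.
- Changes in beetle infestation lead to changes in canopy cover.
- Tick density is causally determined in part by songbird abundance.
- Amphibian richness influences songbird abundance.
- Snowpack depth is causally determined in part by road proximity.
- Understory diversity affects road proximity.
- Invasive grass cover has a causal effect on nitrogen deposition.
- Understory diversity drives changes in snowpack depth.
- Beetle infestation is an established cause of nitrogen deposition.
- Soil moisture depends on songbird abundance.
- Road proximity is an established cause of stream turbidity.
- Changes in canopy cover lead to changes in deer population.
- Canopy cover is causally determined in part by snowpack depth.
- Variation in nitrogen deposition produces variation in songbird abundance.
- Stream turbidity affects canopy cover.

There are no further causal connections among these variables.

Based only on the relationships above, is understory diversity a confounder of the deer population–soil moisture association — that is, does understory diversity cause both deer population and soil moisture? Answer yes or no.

no

Understory diversity has no stated causal path to soil moisture. A confounder must cause both variables, so understory diversity does not qualify.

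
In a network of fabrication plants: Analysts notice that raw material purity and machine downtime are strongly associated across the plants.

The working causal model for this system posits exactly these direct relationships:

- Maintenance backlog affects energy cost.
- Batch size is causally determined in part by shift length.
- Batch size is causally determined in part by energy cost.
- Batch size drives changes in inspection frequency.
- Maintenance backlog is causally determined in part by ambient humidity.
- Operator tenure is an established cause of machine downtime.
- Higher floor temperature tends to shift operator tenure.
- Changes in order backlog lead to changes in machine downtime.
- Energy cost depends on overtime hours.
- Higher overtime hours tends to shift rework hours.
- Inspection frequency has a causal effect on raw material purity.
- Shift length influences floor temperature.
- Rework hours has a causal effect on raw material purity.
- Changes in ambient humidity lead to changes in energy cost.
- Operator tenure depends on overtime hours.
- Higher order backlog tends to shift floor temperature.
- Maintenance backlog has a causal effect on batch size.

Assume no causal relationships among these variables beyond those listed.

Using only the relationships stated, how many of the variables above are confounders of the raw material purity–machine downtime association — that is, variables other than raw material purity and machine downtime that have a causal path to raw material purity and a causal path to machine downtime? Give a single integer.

The common causes are: overtime hours (to raw material purity via overtime hours → rework hours → raw material purity; to machine downtime via overtime hours → operator tenure → machine downtime); shift length (to raw material purity via shift length → batch size → inspection frequency → raw material purity; to machine downtime via shift length → floor temperature → operator tenure → machine downtime).
Every other variable lacks a causal path to at least one of raw material purity and machine downtime.

2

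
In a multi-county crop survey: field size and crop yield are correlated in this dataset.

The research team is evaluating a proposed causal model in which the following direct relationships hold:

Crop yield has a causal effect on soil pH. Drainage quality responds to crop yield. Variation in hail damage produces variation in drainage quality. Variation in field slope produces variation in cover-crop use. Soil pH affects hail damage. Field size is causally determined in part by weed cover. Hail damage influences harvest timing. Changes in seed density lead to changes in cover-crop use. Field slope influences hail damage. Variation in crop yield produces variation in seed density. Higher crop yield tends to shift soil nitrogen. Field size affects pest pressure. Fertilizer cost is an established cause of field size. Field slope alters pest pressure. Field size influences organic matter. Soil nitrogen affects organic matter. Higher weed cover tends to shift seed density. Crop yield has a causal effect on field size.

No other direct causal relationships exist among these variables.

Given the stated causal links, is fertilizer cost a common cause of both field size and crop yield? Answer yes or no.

no

Fertilizer cost has no stated causal path to crop yield. A confounder must cause both variables, so fertilizer cost does not qualify.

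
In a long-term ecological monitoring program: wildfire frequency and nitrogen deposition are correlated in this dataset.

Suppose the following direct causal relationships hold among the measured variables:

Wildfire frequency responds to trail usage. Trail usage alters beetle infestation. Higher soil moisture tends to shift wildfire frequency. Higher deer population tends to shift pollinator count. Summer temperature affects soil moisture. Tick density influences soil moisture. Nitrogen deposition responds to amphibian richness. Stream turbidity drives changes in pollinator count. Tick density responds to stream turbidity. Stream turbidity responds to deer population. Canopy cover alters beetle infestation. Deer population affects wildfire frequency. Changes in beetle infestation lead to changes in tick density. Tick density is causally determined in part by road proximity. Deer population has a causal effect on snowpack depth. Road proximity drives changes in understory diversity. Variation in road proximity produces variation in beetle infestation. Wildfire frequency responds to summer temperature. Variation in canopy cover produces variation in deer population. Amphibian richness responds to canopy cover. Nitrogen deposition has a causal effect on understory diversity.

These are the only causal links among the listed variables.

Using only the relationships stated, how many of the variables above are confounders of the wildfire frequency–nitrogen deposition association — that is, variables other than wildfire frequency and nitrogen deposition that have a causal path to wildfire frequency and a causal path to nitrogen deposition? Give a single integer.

1

The common causes are: canopy cover (to wildfire frequency via canopy cover → deer population → wildfire frequency; to nitrogen deposition via canopy cover → amphibian richness → nitrogen deposition).
Every other variable lacks a causal path to at least one of wildfire frequency and nitrogen deposition.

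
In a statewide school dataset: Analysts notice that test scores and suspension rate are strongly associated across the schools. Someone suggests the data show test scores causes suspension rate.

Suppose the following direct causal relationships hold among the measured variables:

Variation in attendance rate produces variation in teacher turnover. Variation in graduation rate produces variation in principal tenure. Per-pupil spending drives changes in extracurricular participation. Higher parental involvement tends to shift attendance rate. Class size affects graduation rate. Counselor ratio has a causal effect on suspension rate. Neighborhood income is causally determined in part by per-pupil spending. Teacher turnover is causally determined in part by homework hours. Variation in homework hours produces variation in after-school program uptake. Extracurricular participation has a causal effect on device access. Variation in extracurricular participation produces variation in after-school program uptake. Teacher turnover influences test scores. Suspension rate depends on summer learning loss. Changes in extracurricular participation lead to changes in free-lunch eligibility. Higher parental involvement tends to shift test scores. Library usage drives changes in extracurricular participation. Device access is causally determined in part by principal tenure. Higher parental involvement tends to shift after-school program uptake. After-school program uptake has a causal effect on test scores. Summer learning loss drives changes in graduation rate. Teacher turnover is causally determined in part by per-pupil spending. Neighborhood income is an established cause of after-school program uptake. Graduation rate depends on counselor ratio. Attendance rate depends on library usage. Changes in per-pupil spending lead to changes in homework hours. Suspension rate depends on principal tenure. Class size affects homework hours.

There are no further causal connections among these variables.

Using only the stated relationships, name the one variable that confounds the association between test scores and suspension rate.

Class size has a causal path to test scores (class size → homework hours → teacher turnover → test scores) and a separate causal path to suspension rate (class size → graduation rate → principal tenure → suspension rate), so it is a common cause of both.
No stated relationship gives test scores a causal route to suspension rate, so the correlation is explained by the shared upstream cause rather than a direct effect.

class size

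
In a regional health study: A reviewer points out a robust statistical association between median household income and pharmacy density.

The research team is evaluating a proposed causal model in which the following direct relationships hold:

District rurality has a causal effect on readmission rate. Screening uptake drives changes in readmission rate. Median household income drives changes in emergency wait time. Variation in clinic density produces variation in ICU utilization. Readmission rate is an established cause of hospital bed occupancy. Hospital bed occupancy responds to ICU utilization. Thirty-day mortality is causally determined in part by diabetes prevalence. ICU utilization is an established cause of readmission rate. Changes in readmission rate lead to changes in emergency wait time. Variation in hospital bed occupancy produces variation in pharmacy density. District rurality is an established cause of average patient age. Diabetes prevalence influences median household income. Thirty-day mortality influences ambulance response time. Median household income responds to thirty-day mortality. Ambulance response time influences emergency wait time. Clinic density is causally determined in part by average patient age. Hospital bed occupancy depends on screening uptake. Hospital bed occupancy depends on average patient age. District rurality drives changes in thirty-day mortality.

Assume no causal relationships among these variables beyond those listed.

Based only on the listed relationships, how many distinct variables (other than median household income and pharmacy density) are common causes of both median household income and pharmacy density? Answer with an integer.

The common causes are: district rurality (to median household income via district rurality → thirty-day mortality → median household income; to pharmacy density via district rurality → readmission rate → hospital bed occupancy → pharmacy density).
Every other variable lacks a causal path to at least one of median household income and pharmacy density.

1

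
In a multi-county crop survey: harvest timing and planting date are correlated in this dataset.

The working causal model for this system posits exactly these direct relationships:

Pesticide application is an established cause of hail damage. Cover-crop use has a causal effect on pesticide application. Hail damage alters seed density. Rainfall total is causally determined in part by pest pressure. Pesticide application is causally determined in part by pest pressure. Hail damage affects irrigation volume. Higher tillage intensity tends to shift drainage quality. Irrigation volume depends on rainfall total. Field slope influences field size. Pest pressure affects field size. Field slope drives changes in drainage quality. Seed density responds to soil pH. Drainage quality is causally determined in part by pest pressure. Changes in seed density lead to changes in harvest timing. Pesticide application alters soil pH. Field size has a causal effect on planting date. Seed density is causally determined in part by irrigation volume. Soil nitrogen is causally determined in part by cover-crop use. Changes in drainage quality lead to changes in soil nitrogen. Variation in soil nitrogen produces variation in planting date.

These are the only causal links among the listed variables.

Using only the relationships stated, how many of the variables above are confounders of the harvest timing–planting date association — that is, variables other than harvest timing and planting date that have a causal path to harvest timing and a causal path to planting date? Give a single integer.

2

The common causes are: cover-crop use (to harvest timing via cover-crop use → pesticide application → hail damage → seed density → harvest timing; to planting date via cover-crop use → soil nitrogen → planting date); pest pressure (to harvest timing via pest pressure → pesticide application → hail damage → seed density → harvest timing; to planting date via pest pressure → field size → planting date).
Every other variable lacks a causal path to at least one of harvest timing and planting date.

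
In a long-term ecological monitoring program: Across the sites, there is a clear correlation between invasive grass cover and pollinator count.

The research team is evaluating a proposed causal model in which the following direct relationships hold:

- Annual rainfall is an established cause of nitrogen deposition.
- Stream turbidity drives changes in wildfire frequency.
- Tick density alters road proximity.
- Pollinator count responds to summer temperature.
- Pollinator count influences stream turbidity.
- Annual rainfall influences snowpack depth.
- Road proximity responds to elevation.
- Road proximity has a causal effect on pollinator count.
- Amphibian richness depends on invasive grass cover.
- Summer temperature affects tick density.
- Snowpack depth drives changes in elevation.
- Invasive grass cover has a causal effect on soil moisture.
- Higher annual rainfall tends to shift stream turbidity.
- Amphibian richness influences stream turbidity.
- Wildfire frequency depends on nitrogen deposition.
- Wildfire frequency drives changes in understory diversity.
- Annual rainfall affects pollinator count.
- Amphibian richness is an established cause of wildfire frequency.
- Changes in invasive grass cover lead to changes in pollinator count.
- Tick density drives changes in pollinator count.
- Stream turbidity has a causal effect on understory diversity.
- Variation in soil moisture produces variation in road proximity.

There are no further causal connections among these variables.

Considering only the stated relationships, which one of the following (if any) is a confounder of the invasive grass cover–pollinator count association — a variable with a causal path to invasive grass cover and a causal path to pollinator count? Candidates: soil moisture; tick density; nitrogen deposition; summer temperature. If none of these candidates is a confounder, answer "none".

none

None of the listed candidates has causal paths to both invasive grass cover and pollinator count in the stated relationships, so none is a common cause.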